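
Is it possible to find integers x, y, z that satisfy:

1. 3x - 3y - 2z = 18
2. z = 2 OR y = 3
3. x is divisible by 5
Yes

Take x = -5, y = 3, z = -21. Substituting into each constraint:
  (1) 3(-5) - 3(3) - 2(-21) = 18 ✓
  (2) y = 3, target 3 ✓ (second branch holds)
  (3) -5 = 5 × -1, remainder 0 ✓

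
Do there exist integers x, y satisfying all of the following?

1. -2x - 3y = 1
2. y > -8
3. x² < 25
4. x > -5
Yes

Take x = 1, y = -1. Substituting into each constraint:
  (1) -2(1) - 3(-1) = 1 ✓
  (2) -1 > -8 ✓
  (3) x² = (1)² = 1, and 1 < 25 ✓
  (4) 1 > -5 ✓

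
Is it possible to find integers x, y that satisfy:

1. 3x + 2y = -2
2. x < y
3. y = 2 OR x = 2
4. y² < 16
Yes

Take x = -2, y = 2. Substituting into each constraint:
  (1) 3(-2) + 2(2) = -2 ✓
  (2) -2 < 2 ✓
  (3) y = 2, target 2 ✓ (first branch holds)
  (4) y² = (2)² = 4, and 4 < 16 ✓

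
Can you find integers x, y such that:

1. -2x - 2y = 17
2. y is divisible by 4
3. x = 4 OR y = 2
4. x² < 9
No

Even the single constraint (-2x - 2y = 17) is infeasible over the integers.

  - -2x - 2y = 17: every term on the left is divisible by 2, so the LHS ≡ 0 (mod 2), but the RHS 17 is not — no integer solution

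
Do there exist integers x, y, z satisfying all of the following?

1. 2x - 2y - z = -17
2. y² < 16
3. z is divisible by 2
No

A contradictory subset is {2x - 2y - z = -17, z is divisible by 2}. No integer assignment can satisfy these jointly:

  - 2x - 2y - z = -17: is a linear equation tying the variables together
  - z is divisible by 2: restricts z to multiples of 2

Modular obstruction: writing z = 2z', every remaining term of the linear equation is divisible by 2, so the left side is ≡ 0 (mod 2); but the right side -17 ≡ 1 (mod 2). No integers can satisfy it.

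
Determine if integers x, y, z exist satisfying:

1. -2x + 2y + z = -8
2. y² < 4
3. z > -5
Yes

Take x = 2, y = 0, z = -4. Substituting into each constraint:
  (1) -2(2) + 2(0) + (-4) = -8 ✓
  (2) y² = (0)² = 0, and 0 < 4 ✓
  (3) -4 > -5 ✓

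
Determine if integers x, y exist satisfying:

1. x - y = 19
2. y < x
Yes

Take x = 0, y = -19. Substituting into each constraint:
  (1) 0 + 19 = 19 ✓
  (2) -19 < 0 ✓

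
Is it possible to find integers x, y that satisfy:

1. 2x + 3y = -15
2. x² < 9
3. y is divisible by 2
No

A contradictory subset is {2x + 3y = -15, y is divisible by 2}. No integer assignment can satisfy these jointly:

  - 2x + 3y = -15: is a linear equation tying the variables together
  - y is divisible by 2: restricts y to multiples of 2

Modular obstruction: writing y = 2y', every remaining term of the linear equation is divisible by 2, so the left side is ≡ 0 (mod 2); but the right side -15 ≡ 1 (mod 2). No integers can satisfy it.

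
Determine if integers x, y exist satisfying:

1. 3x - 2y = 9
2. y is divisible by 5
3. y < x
Yes

Take x = 3, y = 0. Substituting into each constraint:
  (1) 3(3) - 2(0) = 9 ✓
  (2) 0 = 5 × 0, remainder 0 ✓
  (3) 0 < 3 ✓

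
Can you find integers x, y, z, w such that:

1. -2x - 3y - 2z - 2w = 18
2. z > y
Yes

Take x = -10, y = 0, z = 1, w = 0. Substituting into each constraint:
  (1) -2(-10) - 3(0) - 2(1) - 2(0) = 18 ✓
  (2) 1 > 0 ✓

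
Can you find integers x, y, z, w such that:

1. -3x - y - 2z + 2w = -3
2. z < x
Yes

Take x = 1, y = 0, z = 0, w = 0. Substituting into each constraint:
  (1) -3(1) + 0 - 2(0) + 2(0) = -3 ✓
  (2) 0 < 1 ✓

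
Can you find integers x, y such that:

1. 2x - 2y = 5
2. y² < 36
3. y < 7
No

Even the single constraint (2x - 2y = 5) is infeasible over the integers.

  - 2x - 2y = 5: every term on the left is divisible by 2, so the LHS ≡ 0 (mod 2), but the RHS 5 is not — no integer solution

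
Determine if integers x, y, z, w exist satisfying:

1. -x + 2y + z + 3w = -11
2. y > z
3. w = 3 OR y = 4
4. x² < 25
Yes

Take x = -2, y = -7, z = -8, w = 3. Substituting into each constraint:
  (1) 2 + 2(-7) + (-8) + 3(3) = -11 ✓
  (2) -7 > -8 ✓
  (3) w = 3, target 3 ✓ (first branch holds)
  (4) x² = (-2)² = 4, and 4 < 25 ✓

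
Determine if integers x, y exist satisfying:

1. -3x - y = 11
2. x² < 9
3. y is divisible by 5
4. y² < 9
No

A contradictory subset is {-3x - y = 11, y is divisible by 5, y² < 9}. No integer assignment can satisfy these jointly:

  - -3x - y = 11: is a linear equation tying the variables together
  - y is divisible by 5: restricts y to multiples of 5
  - y² < 9: restricts y to |y| ≤ 2

The bounds confine y to {0} with 5 | y. For each value, substitute into the equation:
  • y = 0: the equation gives -3x = 11, so x would not be an integer.
Every case fails, so no integer solution exists.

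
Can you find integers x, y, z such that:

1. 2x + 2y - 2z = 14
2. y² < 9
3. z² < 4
Yes

Take x = 7, y = 0, z = 0. Substituting into each constraint:
  (1) 2(7) + 2(0) - 2(0) = 14 ✓
  (2) y² = (0)² = 0, and 0 < 9 ✓
  (3) z² = (0)² = 0, and 0 < 4 ✓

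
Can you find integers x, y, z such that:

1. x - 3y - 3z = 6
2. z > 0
Yes

Take x = 9, y = 0, z = 1. Substituting into each constraint:
  (1) 9 - 3(0) - 3(1) = 6 ✓
  (2) 1 > 0 ✓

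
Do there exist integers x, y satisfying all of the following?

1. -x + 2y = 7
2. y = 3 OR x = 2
Yes

Take x = -1, y = 3. Substituting into each constraint:
  (1) 1 + 2(3) = 7 ✓
  (2) y = 3, target 3 ✓ (first branch holds)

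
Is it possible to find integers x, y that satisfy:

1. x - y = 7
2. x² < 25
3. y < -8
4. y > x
No

A contradictory subset is {x - y = 7, y > x}. No integer assignment can satisfy these jointly:

  - x - y = 7: is a linear equation tying the variables together
  - y > x: bounds one variable relative to another variable

From the equation, x − y = 7, i.e. y − x = -7; but y > x requires y − x ≥ 1. Contradiction.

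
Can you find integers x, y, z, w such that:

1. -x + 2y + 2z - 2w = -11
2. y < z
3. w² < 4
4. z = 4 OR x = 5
Yes

Take x = 5, y = -4, z = 0, w = -1. Substituting into each constraint:
  (1) (-5) + 2(-4) + 2(0) - 2(-1) = -11 ✓
  (2) -4 < 0 ✓
  (3) w² = (-1)² = 1, and 1 < 4 ✓
  (4) x = 5, target 5 ✓ (second branch holds)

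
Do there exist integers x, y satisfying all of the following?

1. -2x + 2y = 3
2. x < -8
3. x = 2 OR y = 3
No

Even the single constraint (-2x + 2y = 3) is infeasible over the integers.

  - -2x + 2y = 3: every term on the left is divisible by 2, so the LHS ≡ 0 (mod 2), but the RHS 3 is not — no integer solution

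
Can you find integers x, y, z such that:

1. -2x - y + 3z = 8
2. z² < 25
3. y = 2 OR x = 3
Yes

Take x = -5, y = 2, z = 0. Substituting into each constraint:
  (1) -2(-5) + (-2) + 3(0) = 8 ✓
  (2) z² = (0)² = 0, and 0 < 25 ✓
  (3) y = 2, target 2 ✓ (first branch holds)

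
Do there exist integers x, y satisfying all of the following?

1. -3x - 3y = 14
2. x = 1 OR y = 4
No

Even the single constraint (-3x - 3y = 14) is infeasible over the integers.

  - -3x - 3y = 14: every term on the left is divisible by 3, so the LHS ≡ 0 (mod 3), but the RHS 14 is not — no integer solution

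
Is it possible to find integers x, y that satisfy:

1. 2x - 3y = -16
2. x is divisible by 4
Yes

Take x = 4, y = 8. Substituting into each constraint:
  (1) 2(4) - 3(8) = -16 ✓
  (2) 4 = 4 × 1, remainder 0 ✓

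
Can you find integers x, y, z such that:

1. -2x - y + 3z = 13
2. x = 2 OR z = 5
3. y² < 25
Yes

Take x = 1, y = 0, z = 5. Substituting into each constraint:
  (1) -2(1) + 0 + 3(5) = 13 ✓
  (2) z = 5, target 5 ✓ (second branch holds)
  (3) y² = (0)² = 0, and 0 < 25 ✓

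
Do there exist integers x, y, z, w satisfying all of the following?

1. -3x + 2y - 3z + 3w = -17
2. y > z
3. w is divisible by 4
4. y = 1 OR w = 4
Yes

Take x = 11, y = -1, z = -2, w = 4. Substituting into each constraint:
  (1) -3(11) + 2(-1) - 3(-2) + 3(4) = -17 ✓
  (2) -1 > -2 ✓
  (3) 4 = 4 × 1, remainder 0 ✓
  (4) w = 4, target 4 ✓ (second branch holds)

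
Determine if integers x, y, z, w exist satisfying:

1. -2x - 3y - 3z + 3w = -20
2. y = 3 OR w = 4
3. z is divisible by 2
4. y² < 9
Yes

Take x = 13, y = 2, z = 0, w = 4. Substituting into each constraint:
  (1) -2(13) - 3(2) - 3(0) + 3(4) = -20 ✓
  (2) w = 4, target 4 ✓ (second branch holds)
  (3) 0 = 2 × 0, remainder 0 ✓
  (4) y² = (2)² = 4, and 4 < 9 ✓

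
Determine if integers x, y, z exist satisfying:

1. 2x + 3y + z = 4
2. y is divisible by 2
Yes

Take x = 0, y = 0, z = 4. Substituting into each constraint:
  (1) 2(0) + 3(0) + 4 = 4 ✓
  (2) 0 = 2 × 0, remainder 0 ✓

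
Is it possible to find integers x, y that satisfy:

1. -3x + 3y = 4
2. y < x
No

Even the single constraint (-3x + 3y = 4) is infeasible over the integers.

  - -3x + 3y = 4: every term on the left is divisible by 3, so the LHS ≡ 0 (mod 3), but the RHS 4 is not — no integer solution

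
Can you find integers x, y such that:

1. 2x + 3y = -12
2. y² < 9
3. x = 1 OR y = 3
No

The full constraint system is jointly infeasible over the integers. Each constraint and what it forces:

  - 2x + 3y = -12: is a linear equation tying the variables together
  - y² < 9: restricts y to |y| ≤ 2
  - x = 1 OR y = 3: forces a choice: either x = 1 or y = 3

Split on the disjunction (x = 1 OR y = 3):
  • If x = 1: with x = 1, every remaining term of the linear equation is divisible by 3, so the left side is ≡ 0 (mod 3); but the right side -14 ≡ 1 (mod 3). No integers can satisfy it.
  • If y = 3: this contradicts y² < 9, which requires |y| ≤ 2.
Both branches are infeasible, so the system has no integer solution.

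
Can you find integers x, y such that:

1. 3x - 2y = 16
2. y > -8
Yes

Take x = 6, y = 1. Substituting into each constraint:
  (1) 3(6) - 2(1) = 16 ✓
  (2) 1 > -8 ✓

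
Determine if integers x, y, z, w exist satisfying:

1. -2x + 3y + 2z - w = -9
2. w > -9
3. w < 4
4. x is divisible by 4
Yes

Take x = 0, y = 0, z = -3, w = 3. Substituting into each constraint:
  (1) -2(0) + 3(0) + 2(-3) + (-3) = -9 ✓
  (2) 3 > -9 ✓
  (3) 3 < 4 ✓
  (4) 0 = 4 × 0, remainder 0 ✓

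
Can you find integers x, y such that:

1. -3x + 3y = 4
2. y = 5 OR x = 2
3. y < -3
No

Even the single constraint (-3x + 3y = 4) is infeasible over the integers.

  - -3x + 3y = 4: every term on the left is divisible by 3, so the LHS ≡ 0 (mod 3), but the RHS 4 is not — no integer solution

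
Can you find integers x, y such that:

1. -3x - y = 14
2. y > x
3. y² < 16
Yes

Take x = -4, y = -2. Substituting into each constraint:
  (1) -3(-4) + 2 = 14 ✓
  (2) -2 > -4 ✓
  (3) y² = (-2)² = 4, and 4 < 16 ✓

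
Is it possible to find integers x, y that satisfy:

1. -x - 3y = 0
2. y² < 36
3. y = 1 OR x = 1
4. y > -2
Yes

Take x = -3, y = 1. Substituting into each constraint:
  (1) 3 - 3(1) = 0 ✓
  (2) y² = (1)² = 1, and 1 < 36 ✓
  (3) y = 1, target 1 ✓ (first branch holds)
  (4) 1 > -2 ✓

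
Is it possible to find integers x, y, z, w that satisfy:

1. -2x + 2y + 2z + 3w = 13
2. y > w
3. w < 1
Yes

Take x = 0, y = 0, z = 8, w = -1. Substituting into each constraint:
  (1) -2(0) + 2(0) + 2(8) + 3(-1) = 13 ✓
  (2) 0 > -1 ✓
  (3) -1 < 1 ✓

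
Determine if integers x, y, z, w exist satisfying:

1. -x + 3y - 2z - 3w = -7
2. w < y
Yes

Take x = 10, y = 0, z = 0, w = -1. Substituting into each constraint:
  (1) (-10) + 3(0) - 2(0) - 3(-1) = -7 ✓
  (2) -1 < 0 ✓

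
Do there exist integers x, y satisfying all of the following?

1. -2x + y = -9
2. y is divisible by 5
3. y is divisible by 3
Yes

Take x = 12, y = 15. Substituting into each constraint:
  (1) -2(12) + 15 = -9 ✓
  (2) 15 = 5 × 3, remainder 0 ✓
  (3) 15 = 3 × 5, remainder 0 ✓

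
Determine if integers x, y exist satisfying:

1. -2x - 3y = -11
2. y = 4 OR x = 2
No

The full constraint system is jointly infeasible over the integers. Each constraint and what it forces:

  - -2x - 3y = -11: is a linear equation tying the variables together
  - y = 4 OR x = 2: forces a choice: either y = 4 or x = 2

Split on the disjunction (y = 4 OR x = 2):
  • If y = 4: with y = 4, every remaining term of the linear equation is divisible by 2, so the left side is ≡ 0 (mod 2); but the right side 1 ≡ 1 (mod 2). No integers can satisfy it.
  • If x = 2: with x = 2, every remaining term of the linear equation is divisible by 3, so the left side is ≡ 0 (mod 3); but the right side -7 ≡ 2 (mod 3). No integers can satisfy it.
Both branches are infeasible, so the system has no integer solution.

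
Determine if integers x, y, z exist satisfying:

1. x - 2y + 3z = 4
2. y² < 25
Yes

Take x = 0, y = -2, z = 0. Substituting into each constraint:
  (1) 0 - 2(-2) + 3(0) = 4 ✓
  (2) y² = (-2)² = 4, and 4 < 25 ✓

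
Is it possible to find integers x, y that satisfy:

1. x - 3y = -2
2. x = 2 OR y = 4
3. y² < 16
No

The full constraint system is jointly infeasible over the integers. Each constraint and what it forces:

  - x - 3y = -2: is a linear equation tying the variables together
  - x = 2 OR y = 4: forces a choice: either x = 2 or y = 4
  - y² < 16: restricts y to |y| ≤ 3

Split on the disjunction (x = 2 OR y = 4):
  • If x = 2: with x = 2, every remaining term of the linear equation is divisible by 3, so the left side is ≡ 0 (mod 3); but the right side -4 ≡ 2 (mod 3). No integers can satisfy it.
  • If y = 4: this contradicts y² < 16, which requires |y| ≤ 3.
Both branches are infeasible, so the system has no integer solution.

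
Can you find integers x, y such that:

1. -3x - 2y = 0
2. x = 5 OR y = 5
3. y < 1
No

The full constraint system is jointly infeasible over the integers. Each constraint and what it forces:

  - -3x - 2y = 0: is a linear equation tying the variables together
  - x = 5 OR y = 5: forces a choice: either x = 5 or y = 5
  - y < 1: bounds one variable relative to a constant

Split on the disjunction (x = 5 OR y = 5):
  • If x = 5: with x = 5, every remaining term of the linear equation is divisible by 2, so the left side is ≡ 0 (mod 2); but the right side 15 ≡ 1 (mod 2). No integers can satisfy it.
  • If y = 5: this contradicts the bound y ≤ 0.
Both branches are infeasible, so the system has no integer solution.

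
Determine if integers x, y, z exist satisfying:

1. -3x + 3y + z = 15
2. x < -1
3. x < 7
Yes

Take x = -2, y = 0, z = 9. Substituting into each constraint:
  (1) -3(-2) + 3(0) + 9 = 15 ✓
  (2) -2 < -1 ✓
  (3) -2 < 7 ✓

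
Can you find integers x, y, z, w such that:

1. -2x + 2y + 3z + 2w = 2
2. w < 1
Yes

Take x = 0, y = 1, z = 0, w = 0. Substituting into each constraint:
  (1) -2(0) + 2(1) + 3(0) + 2(0) = 2 ✓
  (2) 0 < 1 ✓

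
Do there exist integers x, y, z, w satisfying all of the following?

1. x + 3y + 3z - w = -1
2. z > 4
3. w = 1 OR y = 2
Yes

Take x = 0, y = -5, z = 5, w = 1. Substituting into each constraint:
  (1) 0 + 3(-5) + 3(5) + (-1) = -1 ✓
  (2) 5 > 4 ✓
  (3) w = 1, target 1 ✓ (first branch holds)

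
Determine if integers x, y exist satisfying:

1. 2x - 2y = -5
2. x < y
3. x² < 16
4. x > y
No

Even the single constraint (2x - 2y = -5) is infeasible over the integers.

  - 2x - 2y = -5: every term on the left is divisible by 2, so the LHS ≡ 0 (mod 2), but the RHS -5 is not — no integer solution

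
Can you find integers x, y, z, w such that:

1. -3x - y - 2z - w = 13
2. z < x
Yes

Take x = 0, y = -11, z = -1, w = 0. Substituting into each constraint:
  (1) -3(0) + 11 - 2(-1) + 0 = 13 ✓
  (2) -1 < 0 ✓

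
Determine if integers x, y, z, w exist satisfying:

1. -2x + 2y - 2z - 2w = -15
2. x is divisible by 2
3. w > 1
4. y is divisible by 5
No

Even the single constraint (-2x + 2y - 2z - 2w = -15) is infeasible over the integers.

  - -2x + 2y - 2z - 2w = -15: every term on the left is divisible by 2, so the LHS ≡ 0 (mod 2), but the RHS -15 is not — no integer solution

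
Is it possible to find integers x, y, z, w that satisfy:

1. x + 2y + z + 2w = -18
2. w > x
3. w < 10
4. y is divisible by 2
Yes

Take x = -1, y = 0, z = -17, w = 0. Substituting into each constraint:
  (1) (-1) + 2(0) + (-17) + 2(0) = -18 ✓
  (2) 0 > -1 ✓
  (3) 0 < 10 ✓
  (4) 0 = 2 × 0, remainder 0 ✓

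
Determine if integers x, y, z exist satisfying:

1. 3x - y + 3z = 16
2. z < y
Yes

Take x = 5, y = 2, z = 1. Substituting into each constraint:
  (1) 3(5) + (-2) + 3(1) = 16 ✓
  (2) 1 < 2 ✓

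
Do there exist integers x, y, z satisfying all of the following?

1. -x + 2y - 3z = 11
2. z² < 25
Yes

Take x = 0, y = 7, z = 1. Substituting into each constraint:
  (1) 0 + 2(7) - 3(1) = 11 ✓
  (2) z² = (1)² = 1, and 1 < 25 ✓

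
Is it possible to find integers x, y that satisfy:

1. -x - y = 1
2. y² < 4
Yes

Take x = 0, y = -1. Substituting into each constraint:
  (1) 0 + 1 = 1 ✓
  (2) y² = (-1)² = 1, and 1 < 4 ✓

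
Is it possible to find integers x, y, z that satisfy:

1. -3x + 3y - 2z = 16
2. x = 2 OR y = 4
Yes

Take x = -2, y = 4, z = 1. Substituting into each constraint:
  (1) -3(-2) + 3(4) - 2(1) = 16 ✓
  (2) y = 4, target 4 ✓ (second branch holds)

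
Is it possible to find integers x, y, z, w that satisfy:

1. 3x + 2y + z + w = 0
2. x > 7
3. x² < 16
No

A contradictory subset is {x > 7, x² < 16}. No integer assignment can satisfy these jointly:

  - x > 7: bounds one variable relative to a constant
  - x² < 16: restricts x to |x| ≤ 3

Direct contradiction: the bounds on x require x ≥ 8 and x ≤ 3 simultaneously, which is empty.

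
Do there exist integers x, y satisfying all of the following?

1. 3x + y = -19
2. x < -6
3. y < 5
Yes

Take x = -7, y = 2. Substituting into each constraint:
  (1) 3(-7) + 2 = -19 ✓
  (2) -7 < -6 ✓
  (3) 2 < 5 ✓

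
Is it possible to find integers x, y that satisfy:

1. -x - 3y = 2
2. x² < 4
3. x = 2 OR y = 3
No

The full constraint system is jointly infeasible over the integers. Each constraint and what it forces:

  - -x - 3y = 2: is a linear equation tying the variables together
  - x² < 4: restricts x to |x| ≤ 1
  - x = 2 OR y = 3: forces a choice: either x = 2 or y = 3

Split on the disjunction (x = 2 OR y = 3):
  • If x = 2: this contradicts x² < 4, which requires |x| ≤ 1.
  • If y = 3: the equation forces x = -11, but x² < 4 requires |x| ≤ 1.
Both branches are infeasible, so the system has no integer solution.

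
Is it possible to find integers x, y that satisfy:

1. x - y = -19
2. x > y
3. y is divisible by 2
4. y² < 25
No

A contradictory subset is {x - y = -19, x > y}. No integer assignment can satisfy these jointly:

  - x - y = -19: is a linear equation tying the variables together
  - x > y: bounds one variable relative to another variable

From the equation, x − y = -19, i.e. x − y = -19; but x > y requires x − y ≥ 1. Contradiction.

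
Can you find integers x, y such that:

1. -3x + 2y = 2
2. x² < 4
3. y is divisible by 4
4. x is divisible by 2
No

A contradictory subset is {-3x + 2y = 2, x² < 4, y is divisible by 4}. No integer assignment can satisfy these jointly:

  - -3x + 2y = 2: is a linear equation tying the variables together
  - x² < 4: restricts x to |x| ≤ 1
  - y is divisible by 4: restricts y to multiples of 4

The bounds confine x to {-1, 0, 1}. For each value, substitute into the equation:
  • x = -1: the equation gives 2y = -1, so y would not be an integer.
  • x = 0: the equation forces y = 1, but 4 does not divide 1.
  • x = 1: the equation gives 2y = 5, so y would not be an integer.
Every case fails, so no integer solution exists.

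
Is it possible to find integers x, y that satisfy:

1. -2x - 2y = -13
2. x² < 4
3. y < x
No

Even the single constraint (-2x - 2y = -13) is infeasible over the integers.

  - -2x - 2y = -13: every term on the left is divisible by 2, so the LHS ≡ 0 (mod 2), but the RHS -13 is not — no integer solution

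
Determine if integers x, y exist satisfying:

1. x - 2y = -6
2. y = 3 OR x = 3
Yes

Take x = 0, y = 3. Substituting into each constraint:
  (1) 0 - 2(3) = -6 ✓
  (2) y = 3, target 3 ✓ (first branch holds)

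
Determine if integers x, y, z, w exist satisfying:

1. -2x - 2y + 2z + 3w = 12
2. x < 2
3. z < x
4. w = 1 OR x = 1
Yes

Take x = 1, y = -4, z = 0, w = 2. Substituting into each constraint:
  (1) -2(1) - 2(-4) + 2(0) + 3(2) = 12 ✓
  (2) 1 < 2 ✓
  (3) 0 < 1 ✓
  (4) x = 1, target 1 ✓ (second branch holds)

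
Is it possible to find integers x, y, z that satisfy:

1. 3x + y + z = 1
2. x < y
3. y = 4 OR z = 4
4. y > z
Yes

Take x = -2, y = 4, z = 3. Substituting into each constraint:
  (1) 3(-2) + 4 + 3 = 1 ✓
  (2) -2 < 4 ✓
  (3) y = 4, target 4 ✓ (first branch holds)
  (4) 4 > 3 ✓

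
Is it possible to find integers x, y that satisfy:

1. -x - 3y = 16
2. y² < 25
Yes

Take x = -16, y = 0. Substituting into each constraint:
  (1) 16 - 3(0) = 16 ✓
  (2) y² = (0)² = 0, and 0 < 25 ✓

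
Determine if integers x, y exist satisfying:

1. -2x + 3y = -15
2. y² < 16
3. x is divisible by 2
Yes

Take x = 12, y = 3. Substituting into each constraint:
  (1) -2(12) + 3(3) = -15 ✓
  (2) y² = (3)² = 9, and 9 < 16 ✓
  (3) 12 = 2 × 6, remainder 0 ✓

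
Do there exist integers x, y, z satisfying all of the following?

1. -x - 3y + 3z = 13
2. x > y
Yes

Take x = 2, y = 1, z = 6. Substituting into each constraint:
  (1) (-2) - 3(1) + 3(6) = 13 ✓
  (2) 2 > 1 ✓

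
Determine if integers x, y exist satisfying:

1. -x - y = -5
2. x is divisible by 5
Yes

Take x = 0, y = 5. Substituting into each constraint:
  (1) 0 + (-5) = -5 ✓
  (2) 0 = 5 × 0, remainder 0 ✓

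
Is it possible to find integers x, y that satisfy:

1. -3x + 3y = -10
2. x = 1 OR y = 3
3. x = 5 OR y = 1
No

Even the single constraint (-3x + 3y = -10) is infeasible over the integers.

  - -3x + 3y = -10: every term on the left is divisible by 3, so the LHS ≡ 0 (mod 3), but the RHS -10 is not — no integer solution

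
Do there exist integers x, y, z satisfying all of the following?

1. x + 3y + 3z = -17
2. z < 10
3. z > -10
Yes

Take x = -17, y = 0, z = 0. Substituting into each constraint:
  (1) (-17) + 3(0) + 3(0) = -17 ✓
  (2) 0 < 10 ✓
  (3) 0 > -10 ✓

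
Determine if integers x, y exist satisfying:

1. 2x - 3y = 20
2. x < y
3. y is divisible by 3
Yes

Take x = -26, y = -24. Substituting into each constraint:
  (1) 2(-26) - 3(-24) = 20 ✓
  (2) -26 < -24 ✓
  (3) -24 = 3 × -8, remainder 0 ✓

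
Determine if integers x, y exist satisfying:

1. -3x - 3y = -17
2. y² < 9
No

Even the single constraint (-3x - 3y = -17) is infeasible over the integers.

  - -3x - 3y = -17: every term on the left is divisible by 3, so the LHS ≡ 0 (mod 3), but the RHS -17 is not — no integer solution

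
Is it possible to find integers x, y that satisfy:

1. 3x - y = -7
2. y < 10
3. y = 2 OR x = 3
No

The full constraint system is jointly infeasible over the integers. Each constraint and what it forces:

  - 3x - y = -7: is a linear equation tying the variables together
  - y < 10: bounds one variable relative to a constant
  - y = 2 OR x = 3: forces a choice: either y = 2 or x = 3

Split on the disjunction (y = 2 OR x = 3):
  • If y = 2: with y = 2, every remaining term of the linear equation is divisible by 3, so the left side is ≡ 0 (mod 3); but the right side -5 ≡ 1 (mod 3). No integers can satisfy it.
  • If x = 3: the equation forces y = 16, which contradicts the bound y ≤ 9.
Both branches are infeasible, so the system has no integer solution.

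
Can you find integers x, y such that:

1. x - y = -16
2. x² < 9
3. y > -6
Yes

Take x = 0, y = 16. Substituting into each constraint:
  (1) 0 + (-16) = -16 ✓
  (2) x² = (0)² = 0, and 0 < 9 ✓
  (3) 16 > -6 ✓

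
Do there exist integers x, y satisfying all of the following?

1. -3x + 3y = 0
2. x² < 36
Yes

Take x = 0, y = 0. Substituting into each constraint:
  (1) -3(0) + 3(0) = 0 ✓
  (2) x² = (0)² = 0, and 0 < 36 ✓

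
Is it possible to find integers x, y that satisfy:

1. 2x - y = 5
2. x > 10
Yes

Take x = 11, y = 17. Substituting into each constraint:
  (1) 2(11) + (-17) = 5 ✓
  (2) 11 > 10 ✓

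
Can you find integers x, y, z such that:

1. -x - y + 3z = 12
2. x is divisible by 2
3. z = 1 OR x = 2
Yes

Take x = 0, y = -9, z = 1. Substituting into each constraint:
  (1) 0 + 9 + 3(1) = 12 ✓
  (2) 0 = 2 × 0, remainder 0 ✓
  (3) z = 1, target 1 ✓ (first branch holds)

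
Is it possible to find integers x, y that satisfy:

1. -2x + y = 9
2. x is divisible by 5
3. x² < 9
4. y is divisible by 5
No

A contradictory subset is {-2x + y = 9, x is divisible by 5, y is divisible by 5}. No integer assignment can satisfy these jointly:

  - -2x + y = 9: is a linear equation tying the variables together
  - x is divisible by 5: restricts x to multiples of 5
  - y is divisible by 5: restricts y to multiples of 5

Modular obstruction: writing x = 5x' and writing y = 5y', every remaining term of the linear equation is divisible by 5, so the left side is ≡ 0 (mod 5); but the right side 9 ≡ 4 (mod 5). No integers can satisfy it.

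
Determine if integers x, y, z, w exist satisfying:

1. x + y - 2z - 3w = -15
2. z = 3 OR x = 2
Yes

Take x = -9, y = 0, z = 3, w = 0. Substituting into each constraint:
  (1) (-9) + 0 - 2(3) - 3(0) = -15 ✓
  (2) z = 3, target 3 ✓ (first branch holds)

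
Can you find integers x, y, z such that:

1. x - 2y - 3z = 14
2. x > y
Yes

Take x = 3, y = 2, z = -5. Substituting into each constraint:
  (1) 3 - 2(2) - 3(-5) = 14 ✓
  (2) 3 > 2 ✓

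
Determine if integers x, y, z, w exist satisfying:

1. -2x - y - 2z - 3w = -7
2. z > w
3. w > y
Yes

Take x = 3, y = -1, z = 1, w = 0. Substituting into each constraint:
  (1) -2(3) + 1 - 2(1) - 3(0) = -7 ✓
  (2) 1 > 0 ✓
  (3) 0 > -1 ✓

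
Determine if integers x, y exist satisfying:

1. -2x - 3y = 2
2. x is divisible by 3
No

The full constraint system is jointly infeasible over the integers. Each constraint and what it forces:

  - -2x - 3y = 2: is a linear equation tying the variables together
  - x is divisible by 3: restricts x to multiples of 3

Modular obstruction: writing x = 3x', every remaining term of the linear equation is divisible by 3, so the left side is ≡ 0 (mod 3); but the right side 2 ≡ 2 (mod 3). No integers can satisfy it.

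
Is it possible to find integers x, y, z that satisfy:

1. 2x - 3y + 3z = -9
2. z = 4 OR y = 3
Yes

Take x = -9, y = 3, z = 6. Substituting into each constraint:
  (1) 2(-9) - 3(3) + 3(6) = -9 ✓
  (2) y = 3, target 3 ✓ (second branch holds)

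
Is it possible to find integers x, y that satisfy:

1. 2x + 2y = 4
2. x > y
Yes

Take x = 2, y = 0. Substituting into each constraint:
  (1) 2(2) + 2(0) = 4 ✓
  (2) 2 > 0 ✓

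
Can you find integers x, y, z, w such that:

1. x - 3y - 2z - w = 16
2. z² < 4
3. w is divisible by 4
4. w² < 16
Yes

Take x = 0, y = -6, z = 1, w = 0. Substituting into each constraint:
  (1) 0 - 3(-6) - 2(1) + 0 = 16 ✓
  (2) z² = (1)² = 1, and 1 < 4 ✓
  (3) 0 = 4 × 0, remainder 0 ✓
  (4) w² = (0)² = 0, and 0 < 16 ✓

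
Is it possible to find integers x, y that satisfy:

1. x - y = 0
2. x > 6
Yes

Take x = 7, y = 7. Substituting into each constraint:
  (1) 7 + (-7) = 0 ✓
  (2) 7 > 6 ✓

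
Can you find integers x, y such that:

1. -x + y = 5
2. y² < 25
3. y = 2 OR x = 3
Yes

Take x = -3, y = 2. Substituting into each constraint:
  (1) 3 + 2 = 5 ✓
  (2) y² = (2)² = 4, and 4 < 25 ✓
  (3) y = 2, target 2 ✓ (first branch holds)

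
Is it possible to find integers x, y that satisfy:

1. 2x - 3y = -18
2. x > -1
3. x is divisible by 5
Yes

Take x = 0, y = 6. Substituting into each constraint:
  (1) 2(0) - 3(6) = -18 ✓
  (2) 0 > -1 ✓
  (3) 0 = 5 × 0, remainder 0 ✓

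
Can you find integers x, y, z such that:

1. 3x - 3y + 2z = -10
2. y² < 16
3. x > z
Yes

Take x = 0, y = 0, z = -5. Substituting into each constraint:
  (1) 3(0) - 3(0) + 2(-5) = -10 ✓
  (2) y² = (0)² = 0, and 0 < 16 ✓
  (3) 0 > -5 ✓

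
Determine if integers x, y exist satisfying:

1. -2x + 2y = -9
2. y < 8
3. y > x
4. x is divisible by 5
No

Even the single constraint (-2x + 2y = -9) is infeasible over the integers.

  - -2x + 2y = -9: every term on the left is divisible by 2, so the LHS ≡ 0 (mod 2), but the RHS -9 is not — no integer solution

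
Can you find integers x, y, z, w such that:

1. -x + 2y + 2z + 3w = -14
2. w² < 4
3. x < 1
Yes

Take x = 0, y = -7, z = 0, w = 0. Substituting into each constraint:
  (1) 0 + 2(-7) + 2(0) + 3(0) = -14 ✓
  (2) w² = (0)² = 0, and 0 < 4 ✓
  (3) 0 < 1 ✓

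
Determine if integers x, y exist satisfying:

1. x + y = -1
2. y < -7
Yes

Take x = 7, y = -8. Substituting into each constraint:
  (1) 7 + (-8) = -1 ✓
  (2) -8 < -7 ✓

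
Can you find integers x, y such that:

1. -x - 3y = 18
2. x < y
Yes

Take x = -6, y = -4. Substituting into each constraint:
  (1) 6 - 3(-4) = 18 ✓
  (2) -6 < -4 ✓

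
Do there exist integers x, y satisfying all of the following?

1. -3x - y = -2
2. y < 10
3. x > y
Yes

Take x = 1, y = -1. Substituting into each constraint:
  (1) -3(1) + 1 = -2 ✓
  (2) -1 < 10 ✓
  (3) 1 > -1 ✓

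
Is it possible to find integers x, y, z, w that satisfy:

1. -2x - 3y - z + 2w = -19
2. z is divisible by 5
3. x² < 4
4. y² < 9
Yes

Take x = 0, y = 1, z = 0, w = -8. Substituting into each constraint:
  (1) -2(0) - 3(1) + 0 + 2(-8) = -19 ✓
  (2) 0 = 5 × 0, remainder 0 ✓
  (3) x² = (0)² = 0, and 0 < 4 ✓
  (4) y² = (1)² = 1, and 1 < 9 ✓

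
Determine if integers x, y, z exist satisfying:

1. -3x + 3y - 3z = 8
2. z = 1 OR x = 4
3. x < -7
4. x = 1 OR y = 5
No

Even the single constraint (-3x + 3y - 3z = 8) is infeasible over the integers.

  - -3x + 3y - 3z = 8: every term on the left is divisible by 3, so the LHS ≡ 0 (mod 3), but the RHS 8 is not — no integer solution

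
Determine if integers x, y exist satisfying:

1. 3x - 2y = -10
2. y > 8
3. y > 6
Yes

Take x = 4, y = 11. Substituting into each constraint:
  (1) 3(4) - 2(11) = -10 ✓
  (2) 11 > 8 ✓
  (3) 11 > 6 ✓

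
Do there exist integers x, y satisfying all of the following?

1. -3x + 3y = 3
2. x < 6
Yes

Take x = 0, y = 1. Substituting into each constraint:
  (1) -3(0) + 3(1) = 3 ✓
  (2) 0 < 6 ✓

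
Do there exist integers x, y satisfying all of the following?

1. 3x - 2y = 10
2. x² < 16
Yes

Take x = 0, y = -5. Substituting into each constraint:
  (1) 3(0) - 2(-5) = 10 ✓
  (2) x² = (0)² = 0, and 0 < 16 ✓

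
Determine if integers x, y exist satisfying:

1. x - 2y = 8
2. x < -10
Yes

Take x = -12, y = -10. Substituting into each constraint:
  (1) (-12) - 2(-10) = 8 ✓
  (2) -12 < -10 ✓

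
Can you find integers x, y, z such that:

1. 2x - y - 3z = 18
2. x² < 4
Yes

Take x = 0, y = -18, z = 0. Substituting into each constraint:
  (1) 2(0) + 18 - 3(0) = 18 ✓
  (2) x² = (0)² = 0, and 0 < 4 ✓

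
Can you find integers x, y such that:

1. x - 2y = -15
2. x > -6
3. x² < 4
Yes

Take x = 1, y = 8. Substituting into each constraint:
  (1) 1 - 2(8) = -15 ✓
  (2) 1 > -6 ✓
  (3) x² = (1)² = 1, and 1 < 4 ✓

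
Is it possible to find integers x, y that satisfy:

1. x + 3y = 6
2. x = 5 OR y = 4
Yes

Take x = -6, y = 4. Substituting into each constraint:
  (1) (-6) + 3(4) = 6 ✓
  (2) y = 4, target 4 ✓ (second branch holds)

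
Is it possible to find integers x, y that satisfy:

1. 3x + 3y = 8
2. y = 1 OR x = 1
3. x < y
No

Even the single constraint (3x + 3y = 8) is infeasible over the integers.

  - 3x + 3y = 8: every term on the left is divisible by 3, so the LHS ≡ 0 (mod 3), but the RHS 8 is not — no integer solution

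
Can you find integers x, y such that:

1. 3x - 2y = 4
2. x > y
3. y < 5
Yes

Take x = 2, y = 1. Substituting into each constraint:
  (1) 3(2) - 2(1) = 4 ✓
  (2) 2 > 1 ✓
  (3) 1 < 5 ✓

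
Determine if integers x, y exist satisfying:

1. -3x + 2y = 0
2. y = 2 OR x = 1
No

The full constraint system is jointly infeasible over the integers. Each constraint and what it forces:

  - -3x + 2y = 0: is a linear equation tying the variables together
  - y = 2 OR x = 1: forces a choice: either y = 2 or x = 1

Split on the disjunction (y = 2 OR x = 1):
  • If y = 2: with y = 2, every remaining term of the linear equation is divisible by 3, so the left side is ≡ 0 (mod 3); but the right side -4 ≡ 2 (mod 3). No integers can satisfy it.
  • If x = 1: with x = 1, every remaining term of the linear equation is divisible by 2, so the left side is ≡ 0 (mod 2); but the right side 3 ≡ 1 (mod 2). No integers can satisfy it.
Both branches are infeasible, so the system has no integer solution.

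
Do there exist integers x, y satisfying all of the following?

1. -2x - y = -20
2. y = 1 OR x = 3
Yes

Take x = 3, y = 14. Substituting into each constraint:
  (1) -2(3) + (-14) = -20 ✓
  (2) x = 3, target 3 ✓ (second branch holds)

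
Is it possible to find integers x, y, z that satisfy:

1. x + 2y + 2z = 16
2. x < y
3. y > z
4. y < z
No

A contradictory subset is {y > z, y < z}. No integer assignment can satisfy these jointly:

  - y > z: bounds one variable relative to another variable
  - y < z: bounds one variable relative to another variable

Direct contradiction: y > z and z > y cannot both hold.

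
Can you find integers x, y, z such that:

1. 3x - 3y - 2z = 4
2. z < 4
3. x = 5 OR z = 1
Yes

Take x = 5, y = 3, z = 1. Substituting into each constraint:
  (1) 3(5) - 3(3) - 2(1) = 4 ✓
  (2) 1 < 4 ✓
  (3) x = 5, target 5 ✓ (first branch holds)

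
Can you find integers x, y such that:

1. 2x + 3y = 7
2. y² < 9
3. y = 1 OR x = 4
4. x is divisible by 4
No

A contradictory subset is {2x + 3y = 7, y = 1 OR x = 4, x is divisible by 4}. No integer assignment can satisfy these jointly:

  - 2x + 3y = 7: is a linear equation tying the variables together
  - y = 1 OR x = 4: forces a choice: either y = 1 or x = 4
  - x is divisible by 4: restricts x to multiples of 4

Split on the disjunction (y = 1 OR x = 4):
  • If y = 1: with y = 1, writing x = 4x', every remaining term of the linear equation is divisible by 8, so the left side is ≡ 0 (mod 8); but the right side 4 ≡ 4 (mod 8). No integers can satisfy it.
  • If x = 4: with x = 4, every remaining term of the linear equation is divisible by 3, so the left side is ≡ 0 (mod 3); but the right side -1 ≡ 2 (mod 3). No integers can satisfy it.
Both branches are infeasible, so the system has no integer solution.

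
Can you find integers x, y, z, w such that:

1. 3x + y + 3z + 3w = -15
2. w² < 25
Yes

Take x = 0, y = 0, z = -5, w = 0. Substituting into each constraint:
  (1) 3(0) + 0 + 3(-5) + 3(0) = -15 ✓
  (2) w² = (0)² = 0, and 0 < 25 ✓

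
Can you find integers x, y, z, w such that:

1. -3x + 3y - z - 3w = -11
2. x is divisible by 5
Yes

Take x = 0, y = -3, z = 2, w = 0. Substituting into each constraint:
  (1) -3(0) + 3(-3) + (-2) - 3(0) = -11 ✓
  (2) 0 = 5 × 0, remainder 0 ✓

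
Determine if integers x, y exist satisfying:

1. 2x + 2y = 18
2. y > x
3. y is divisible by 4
Yes

Take x = 1, y = 8. Substituting into each constraint:
  (1) 2(1) + 2(8) = 18 ✓
  (2) 8 > 1 ✓
  (3) 8 = 4 × 2, remainder 0 ✓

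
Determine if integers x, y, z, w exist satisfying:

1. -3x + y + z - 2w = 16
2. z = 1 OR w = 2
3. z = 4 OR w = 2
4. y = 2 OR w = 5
Yes

Take x = -6, y = 2, z = 0, w = 2. Substituting into each constraint:
  (1) -3(-6) + 2 + 0 - 2(2) = 16 ✓
  (2) w = 2, target 2 ✓ (second branch holds)
  (3) w = 2, target 2 ✓ (second branch holds)
  (4) y = 2, target 2 ✓ (first branch holds)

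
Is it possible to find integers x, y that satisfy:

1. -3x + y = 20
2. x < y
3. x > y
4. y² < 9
No

A contradictory subset is {x < y, x > y}. No integer assignment can satisfy these jointly:

  - x < y: bounds one variable relative to another variable
  - x > y: bounds one variable relative to another variable

Direct contradiction: y > x and x > y cannot both hold.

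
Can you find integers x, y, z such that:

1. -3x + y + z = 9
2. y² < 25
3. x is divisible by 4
Yes

Take x = 0, y = 0, z = 9. Substituting into each constraint:
  (1) -3(0) + 0 + 9 = 9 ✓
  (2) y² = (0)² = 0, and 0 < 25 ✓
  (3) 0 = 4 × 0, remainder 0 ✓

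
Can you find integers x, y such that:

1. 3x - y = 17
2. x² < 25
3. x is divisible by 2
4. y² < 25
No

The full constraint system is jointly infeasible over the integers. Each constraint and what it forces:

  - 3x - y = 17: is a linear equation tying the variables together
  - x² < 25: restricts x to |x| ≤ 4
  - x is divisible by 2: restricts x to multiples of 2
  - y² < 25: restricts y to |y| ≤ 4

Range argument: with x ∈ [-4, 4], y ∈ [-4, 4], the left side of the equation is at most 16, but the right side is 17 > 16. No integer solution exists.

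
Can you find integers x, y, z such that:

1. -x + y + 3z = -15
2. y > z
Yes

Take x = 16, y = 1, z = 0. Substituting into each constraint:
  (1) (-16) + 1 + 3(0) = -15 ✓
  (2) 1 > 0 ✓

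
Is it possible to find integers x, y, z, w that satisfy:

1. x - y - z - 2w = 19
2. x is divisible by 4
Yes

Take x = 0, y = -19, z = 0, w = 0. Substituting into each constraint:
  (1) 0 + 19 + 0 - 2(0) = 19 ✓
  (2) 0 = 4 × 0, remainder 0 ✓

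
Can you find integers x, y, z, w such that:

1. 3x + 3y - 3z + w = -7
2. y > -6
Yes

Take x = 0, y = 0, z = 3, w = 2. Substituting into each constraint:
  (1) 3(0) + 3(0) - 3(3) + 2 = -7 ✓
  (2) 0 > -6 ✓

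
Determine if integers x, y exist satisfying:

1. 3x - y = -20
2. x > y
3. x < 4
Yes

Take x = -11, y = -13. Substituting into each constraint:
  (1) 3(-11) + 13 = -20 ✓
  (2) -11 > -13 ✓
  (3) -11 < 4 ✓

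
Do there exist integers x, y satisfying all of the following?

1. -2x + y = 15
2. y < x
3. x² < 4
No

The full constraint system is jointly infeasible over the integers. Each constraint and what it forces:

  - -2x + y = 15: is a linear equation tying the variables together
  - y < x: bounds one variable relative to another variable
  - x² < 4: restricts x to |x| ≤ 1

Propagating the comparison: y < x and x ≤ 1 give y ≤ 0. Range argument: with x ∈ [-1, 1], y ∈ [−∞, 0], the left side of the equation is at most 2, but the right side is 15 > 2. No integer solution exists.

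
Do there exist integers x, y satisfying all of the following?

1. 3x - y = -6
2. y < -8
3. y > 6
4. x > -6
No

A contradictory subset is {y < -8, y > 6}. No integer assignment can satisfy these jointly:

  - y < -8: bounds one variable relative to a constant
  - y > 6: bounds one variable relative to a constant

Direct contradiction: the bounds on y require y ≥ 7 and y ≤ -9 simultaneously, which is empty.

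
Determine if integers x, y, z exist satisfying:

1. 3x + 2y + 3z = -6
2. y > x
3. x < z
Yes

Take x = -4, y = -3, z = 4. Substituting into each constraint:
  (1) 3(-4) + 2(-3) + 3(4) = -6 ✓
  (2) -3 > -4 ✓
  (3) -4 < 4 ✓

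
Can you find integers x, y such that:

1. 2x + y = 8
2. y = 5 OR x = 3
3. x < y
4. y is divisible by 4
No

A contradictory subset is {2x + y = 8, y = 5 OR x = 3, x < y}. No integer assignment can satisfy these jointly:

  - 2x + y = 8: is a linear equation tying the variables together
  - y = 5 OR x = 3: forces a choice: either y = 5 or x = 3
  - x < y: bounds one variable relative to another variable

Split on the disjunction (y = 5 OR x = 3):
  • If y = 5: with y = 5, every remaining term of the linear equation is divisible by 2, so the left side is ≡ 0 (mod 2); but the right side 3 ≡ 1 (mod 2). No integers can satisfy it.
  • If x = 3: the equation forces y = 2, giving (x, y) = (3, 2), which violates y > x.
Both branches are infeasible, so the system has no integer solution.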